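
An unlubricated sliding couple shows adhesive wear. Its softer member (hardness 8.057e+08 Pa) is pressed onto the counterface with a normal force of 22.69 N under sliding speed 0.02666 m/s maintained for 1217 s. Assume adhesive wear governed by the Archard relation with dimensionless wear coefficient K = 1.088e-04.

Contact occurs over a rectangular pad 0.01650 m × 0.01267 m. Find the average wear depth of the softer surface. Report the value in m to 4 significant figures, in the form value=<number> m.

value=4.755e-07 m

Intermediates are shown rounded. Each operation maintains full float precision, and rounded just once: four significant digits.
Convert: Total distance L = v·t = 0.02666 m/s × 1217 s = 32.45 m.
Convert: Contact area A = 0.01650 m × 0.01267 m = 2.091e-04 m².
Working in SI base units: W = 22.69 N, H = 8.057e+08 Pa, K = 1.088e-04.
Archard relation: V = K·W·L/H = 1.088e-04 · 22.69 · 32.45 / 8.057e+08 = 9.941e-11 m³.
Mean depth h = V/A = 9.941e-11 / 2.091e-04 = 4.755e-07 m.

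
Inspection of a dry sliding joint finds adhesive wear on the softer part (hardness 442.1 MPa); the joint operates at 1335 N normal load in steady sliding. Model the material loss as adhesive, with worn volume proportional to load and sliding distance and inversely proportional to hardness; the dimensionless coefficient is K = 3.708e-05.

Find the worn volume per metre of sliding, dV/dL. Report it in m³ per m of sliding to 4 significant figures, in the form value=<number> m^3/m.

Intermediates are printed rounded, and every step runs at full float precision. Rounded just once to 4 significant figures.
Hardness H = 442.1 MPa = 4.421e+08 Pa.
SI base units throughout: W = 1335 N, H = 4.421e+08 Pa, K = 3.708e-05.
The wear rate dV/dL = K·W/H — distance-free: 3.708e-05 · 1335 / 4.421e+08 = 1.120e-10 m³/m.

value=1.120e-10 m^3/m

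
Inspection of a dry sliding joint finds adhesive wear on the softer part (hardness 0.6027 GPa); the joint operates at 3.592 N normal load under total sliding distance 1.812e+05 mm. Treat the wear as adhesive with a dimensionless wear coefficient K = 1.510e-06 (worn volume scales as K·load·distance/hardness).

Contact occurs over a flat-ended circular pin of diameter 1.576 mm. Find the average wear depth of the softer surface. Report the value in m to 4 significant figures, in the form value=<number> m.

value=8.359e-07 m

All working math keeps exact precision; the intermediates appear rounded — a single final rounding, at four significant digits.
Convert: Sliding distance L = 1.812e+05 mm = 181.2 m.
Convert: Hardness H = 0.6027 GPa = 6.027e+08 Pa.
Convert: Pin diameter d = 1.576 mm = 0.001576 m. Contact area A = π·d²/4 = π·(0.001576 m)²/4 = 1.951e-06 m².
SI base units throughout: W = 3.592 N, H = 6.027e+08 Pa, K = 1.510e-06.
By Archard's law, V = K·W·L/H = 1.510e-06 · 3.592 · 181.2 / 6.027e+08 = 1.631e-12 m³.
Depth of wear h = V/A = 1.631e-12 / 1.951e-06 = 8.359e-07 m.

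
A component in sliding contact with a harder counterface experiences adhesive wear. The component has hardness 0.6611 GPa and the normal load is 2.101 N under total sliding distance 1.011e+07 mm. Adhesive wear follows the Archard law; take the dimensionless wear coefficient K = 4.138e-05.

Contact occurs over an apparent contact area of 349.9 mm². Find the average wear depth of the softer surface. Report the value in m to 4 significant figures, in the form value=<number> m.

value=3.800e-06 m

Intermediate values are printed rounded; the computation carries full precision. Rounded just once to 4 significant digits.
Convert: Distance L = 1.011e+07 mm = 1.011e+04 m.
Convert: Hardness H = 0.6611 GPa = 6.611e+08 Pa.
Convert: Contact area A = 349.9 mm² = 3.499e-04 m².
As SI base values: W = 2.101 N, H = 6.611e+08 Pa, K = 4.138e-05.
Worn volume V = K·W·L/H = 4.138e-05 · 2.101 · 1.011e+04 / 6.611e+08 = 1.330e-09 m³.
Mean wear depth h = V/A = 1.330e-09 / 3.499e-04 = 3.800e-06 m.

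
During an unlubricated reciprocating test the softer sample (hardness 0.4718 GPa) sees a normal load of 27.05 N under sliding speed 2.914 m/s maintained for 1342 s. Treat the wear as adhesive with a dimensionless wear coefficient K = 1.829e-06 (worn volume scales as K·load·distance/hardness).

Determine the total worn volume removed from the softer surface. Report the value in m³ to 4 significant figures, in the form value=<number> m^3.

value=4.101e-10 m^3

Intermediate values are printed rounded. Every step holds full float precision. Rounded once at the end: four significant figures.
Convert: Distance L = v·t = 2.914 m/s × 1342 s = 3911 m.
Convert: Hardness H = 0.4718 GPa = 4.718e+08 Pa.
As SI base values: W = 27.05 N, H = 4.718e+08 Pa, K = 1.829e-06.
Apply Archard: V = K·W·L/H = 1.829e-06 · 27.05 · 3911 / 4.718e+08 = 4.101e-10 m³.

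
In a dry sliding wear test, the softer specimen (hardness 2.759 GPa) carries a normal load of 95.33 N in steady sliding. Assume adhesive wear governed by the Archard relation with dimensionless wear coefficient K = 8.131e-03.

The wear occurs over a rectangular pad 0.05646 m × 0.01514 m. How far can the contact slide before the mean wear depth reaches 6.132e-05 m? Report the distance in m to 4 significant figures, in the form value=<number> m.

value=186.6 m

The intermediates are shown rounded. All arithmetic keeps full float precision — rounded once at the end, at 4 significant digits.
Convert: Hardness H = 2.759 GPa = 2.759e+09 Pa.
Convert: Contact area A = 0.05646 m × 0.01514 m = 8.548e-04 m².
In SI base units: W = 95.33 N, H = 2.759e+09 Pa, K = 8.131e-03.
Wearable volume V_lim = h_lim·A = 6.132e-05 · 8.548e-04 = 5.242e-08 m³.
Life L = V_lim·H/(K·W) = 5.242e-08 · 2.759e+09 / (8.131e-03 · 95.33) = 186.6 m.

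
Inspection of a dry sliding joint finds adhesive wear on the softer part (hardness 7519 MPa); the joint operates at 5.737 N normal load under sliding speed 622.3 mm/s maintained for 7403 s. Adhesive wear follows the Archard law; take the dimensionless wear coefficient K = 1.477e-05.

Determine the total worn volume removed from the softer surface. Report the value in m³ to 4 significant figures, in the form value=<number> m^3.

value=5.192e-11 m^3

Printed values are rounded; all arithmetic maintains full precision. Rounded once at the end to four significant figures.
Sliding speed v = 622.3 mm/s = 0.6223 m/s. Total distance L = v·t = 0.6223 m/s × 7403 s = 4607 m.
Hardness H = 7519 MPa = 7.519e+09 Pa.
Working in SI base units: W = 5.737 N, H = 7.519e+09 Pa, K = 1.477e-05.
By Archard's law, V = K·W·L/H = 1.477e-05 · 5.737 · 4607 / 7.519e+09 = 5.192e-11 m³.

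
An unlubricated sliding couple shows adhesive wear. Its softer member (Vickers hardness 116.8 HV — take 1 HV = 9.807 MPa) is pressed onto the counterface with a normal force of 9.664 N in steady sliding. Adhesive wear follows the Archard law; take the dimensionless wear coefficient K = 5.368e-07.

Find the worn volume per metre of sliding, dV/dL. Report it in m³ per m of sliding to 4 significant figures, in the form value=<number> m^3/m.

The intermediates are shown rounded, and the computation runs at exact precision — rounded just once to four significant digits.
Convert: Hardness H = 116.8 HV × 9.807 MPa/HV = 1145 MPa = 1.145e+09 Pa.
SI base units throughout: W = 9.664 N, H = 1.145e+09 Pa, K = 5.368e-07.
Wear rate dV/dL = K·W/H: 5.368e-07 · 9.664 / 1.145e+09 = 4.529e-15 m³/m.

value=4.529e-15 m^3/m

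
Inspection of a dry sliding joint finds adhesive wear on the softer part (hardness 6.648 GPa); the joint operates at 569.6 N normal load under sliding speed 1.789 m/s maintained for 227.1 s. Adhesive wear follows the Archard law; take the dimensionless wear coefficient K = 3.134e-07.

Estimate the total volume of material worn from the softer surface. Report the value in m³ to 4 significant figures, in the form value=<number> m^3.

All working math keeps exact precision. Quoted intermediates are rounded, and one last rounding to four significant digits.
Path length L = v·t = 1.789 m/s × 227.1 s = 406.3 m.
Hardness H = 6.648 GPa = 6.648e+09 Pa.
In SI base units, W = 569.6 N, H = 6.648e+09 Pa, K = 3.134e-07.
The Archard volume V = K·W·L/H = 3.134e-07 · 569.6 · 406.3 / 6.648e+09 = 1.091e-11 m³.

value=1.091e-11 m^3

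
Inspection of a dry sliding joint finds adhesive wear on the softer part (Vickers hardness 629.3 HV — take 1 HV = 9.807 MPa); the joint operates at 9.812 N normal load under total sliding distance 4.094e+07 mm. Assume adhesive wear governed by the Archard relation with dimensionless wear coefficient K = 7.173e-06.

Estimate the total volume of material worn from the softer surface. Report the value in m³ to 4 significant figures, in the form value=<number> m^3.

value=4.669e-10 m^3

The computation carries exact precision, and displayed values are rounded. Rounded once at the end, at four significant digits.
Convert: Distance L = 4.094e+07 mm = 4.094e+04 m.
Convert: Hardness H = 629.3 HV × 9.807 MPa/HV = 6172 MPa = 6.172e+09 Pa.
Collected in SI base units: W = 9.812 N, H = 6.172e+09 Pa, K = 7.173e-06.
Apply Archard: V = K·W·L/H = 7.173e-06 · 9.812 · 4.094e+04 / 6.172e+09 = 4.669e-10 m³.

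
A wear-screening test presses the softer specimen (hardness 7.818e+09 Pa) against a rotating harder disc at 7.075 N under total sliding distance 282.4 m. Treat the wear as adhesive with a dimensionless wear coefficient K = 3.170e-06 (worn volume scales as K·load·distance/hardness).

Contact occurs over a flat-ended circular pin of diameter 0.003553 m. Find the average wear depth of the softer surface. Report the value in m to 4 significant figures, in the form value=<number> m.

value=8.171e-08 m

Each operation carries full float precision, and intermediates are shown rounded, and one last rounding, at 4 significant digits.
Contact area A = π·d²/4 = π·(0.003553 m)²/4 = 9.915e-06 m².
In SI base units: W = 7.075 N, H = 7.818e+09 Pa, K = 3.170e-06.
The Archard volume V = K·W·L/H = 3.170e-06 · 7.075 · 282.4 / 7.818e+09 = 8.101e-13 m³.
Depth of wear h = V/A = 8.101e-13 / 9.915e-06 = 8.171e-08 m.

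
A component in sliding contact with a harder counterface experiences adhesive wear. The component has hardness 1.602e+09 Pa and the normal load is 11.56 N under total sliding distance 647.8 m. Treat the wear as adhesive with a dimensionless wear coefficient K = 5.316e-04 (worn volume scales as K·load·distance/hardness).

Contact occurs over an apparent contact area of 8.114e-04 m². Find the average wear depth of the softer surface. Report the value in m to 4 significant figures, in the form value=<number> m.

value=3.063e-06 m

Displayed values are rounded — the algebra carries full precision; a lone final rounding: four significant figures.
As SI base values: W = 11.56 N, H = 1.602e+09 Pa, K = 5.316e-04.
Volume removed: V = K·W·L/H = 5.316e-04 · 11.56 · 647.8 / 1.602e+09 = 2.485e-09 m³.
Wear depth h = V/A = 2.485e-09 / 8.114e-04 = 3.063e-06 m.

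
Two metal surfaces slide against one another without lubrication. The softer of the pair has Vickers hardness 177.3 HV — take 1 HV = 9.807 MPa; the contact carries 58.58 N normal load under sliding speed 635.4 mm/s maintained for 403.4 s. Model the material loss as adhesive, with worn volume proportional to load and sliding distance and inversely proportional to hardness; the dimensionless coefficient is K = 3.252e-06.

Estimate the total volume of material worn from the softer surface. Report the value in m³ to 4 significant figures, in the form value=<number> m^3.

The computation maintains full float precision; displayed values are rounded — a lone final rounding, at four significant figures.
Convert: Sliding speed v = 635.4 mm/s = 0.6354 m/s. Distance L = v·t = 0.6354 m/s × 403.4 s = 256.3 m.
Convert: Hardness H = 177.3 HV × 9.807 MPa/HV = 1739 MPa = 1.739e+09 Pa.
Working in SI base units: W = 58.58 N, H = 1.739e+09 Pa, K = 3.252e-06.
Wear volume V = K·W·L/H = 3.252e-06 · 58.58 · 256.3 / 1.739e+09 = 2.808e-11 m³.

value=2.808e-11 m^3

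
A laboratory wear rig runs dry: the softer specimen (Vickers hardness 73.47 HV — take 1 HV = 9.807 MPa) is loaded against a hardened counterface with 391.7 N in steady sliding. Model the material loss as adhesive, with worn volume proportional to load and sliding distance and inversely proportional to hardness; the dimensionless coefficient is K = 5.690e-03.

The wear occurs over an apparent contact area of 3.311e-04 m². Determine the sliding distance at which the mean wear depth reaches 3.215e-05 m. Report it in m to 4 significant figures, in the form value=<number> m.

value=3.441 m

The intermediates are shown rounded, and every step maintains exact precision. Rounded just once, at four significant digits.
Convert: Hardness H = 73.47 HV × 9.807 MPa/HV = 720.5 MPa = 7.205e+08 Pa.
Expressed in SI base units: W = 391.7 N, H = 7.205e+08 Pa, K = 5.690e-03.
At the depth limit, V_lim = h_lim·A = 3.215e-05 · 3.311e-04 = 1.064e-08 m³.
Life L = V_lim·H/(K·W) = 1.064e-08 · 7.205e+08 / (5.690e-03 · 391.7) = 3.441 m.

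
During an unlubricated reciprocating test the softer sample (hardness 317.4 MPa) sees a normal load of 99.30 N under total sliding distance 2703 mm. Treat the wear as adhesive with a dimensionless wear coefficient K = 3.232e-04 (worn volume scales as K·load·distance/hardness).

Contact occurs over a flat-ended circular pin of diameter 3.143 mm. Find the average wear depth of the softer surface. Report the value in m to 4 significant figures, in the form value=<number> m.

value=3.523e-05 m

The computation keeps full float precision, and the intermediates are shown rounded; rounded once at the end to four significant figures.
Total distance L = 2703 mm = 2.703 m.
Hardness H = 317.4 MPa = 3.174e+08 Pa.
Pin diameter d = 3.143 mm = 0.003143 m. Contact area A = π·d²/4 = π·(0.003143 m)²/4 = 7.759e-06 m².
Expressed in SI base units: W = 99.30 N, H = 3.174e+08 Pa, K = 3.232e-04.
By Archard's law, V = K·W·L/H = 3.232e-04 · 99.30 · 2.703 / 3.174e+08 = 2.733e-10 m³.
Depth of wear h = V/A = 2.733e-10 / 7.759e-06 = 3.523e-05 m.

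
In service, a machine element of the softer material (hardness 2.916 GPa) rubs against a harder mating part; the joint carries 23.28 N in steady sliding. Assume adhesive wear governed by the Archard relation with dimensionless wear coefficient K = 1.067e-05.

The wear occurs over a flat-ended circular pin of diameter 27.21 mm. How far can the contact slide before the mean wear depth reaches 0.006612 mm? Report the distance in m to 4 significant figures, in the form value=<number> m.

value=4.514e+04 m

Quoted intermediates are rounded. All working math runs at exact precision — a single final rounding, at four significant figures.
Hardness H = 2.916 GPa = 2.916e+09 Pa.
Pin diameter d = 27.21 mm = 0.02721 m. Contact area A = π·d²/4 = π·(0.02721 m)²/4 = 5.815e-04 m².
Depth limit h_lim = 0.006612 mm = 6.612e-06 m.
Restated in SI base units: W = 23.28 N, H = 2.916e+09 Pa, K = 1.067e-05.
Allowed volume V_lim = h_lim·A = 6.612e-06 · 5.815e-04 = 3.845e-09 m³.
So the life L = V_lim·H/(K·W) = 3.845e-09 · 2.916e+09 / (1.067e-05 · 23.28) = 4.514e+04 m.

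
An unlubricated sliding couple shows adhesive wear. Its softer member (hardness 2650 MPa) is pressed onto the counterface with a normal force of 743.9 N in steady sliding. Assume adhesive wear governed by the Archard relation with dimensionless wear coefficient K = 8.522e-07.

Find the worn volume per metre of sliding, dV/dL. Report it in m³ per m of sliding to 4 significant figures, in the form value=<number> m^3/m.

value=2.392e-13 m^3/m

The intermediates are printed rounded; each operation keeps full precision; a single final rounding: 4 significant digits.
Hardness H = 2650 MPa = 2.650e+09 Pa.
In SI base units: W = 743.9 N, H = 2.650e+09 Pa, K = 8.522e-07.
Volumetric rate dV/dL = K·W/H — distance-free: 8.522e-07 · 743.9 / 2.650e+09 = 2.392e-13 m³/m.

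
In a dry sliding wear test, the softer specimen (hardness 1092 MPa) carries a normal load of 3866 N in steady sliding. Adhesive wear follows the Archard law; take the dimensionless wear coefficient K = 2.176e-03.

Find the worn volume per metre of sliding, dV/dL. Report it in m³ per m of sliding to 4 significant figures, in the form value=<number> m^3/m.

value=7.704e-09 m^3/m

The algebra keeps full precision; intermediate values are shown rounded; one last rounding, at 4 significant figures.
Convert: Hardness H = 1092 MPa = 1.092e+09 Pa.
Working in SI base units: W = 3866 N, H = 1.092e+09 Pa, K = 2.176e-03.
Rate of wear dV/dL = K·W/H (no L dependence): 2.176e-03 · 3866 / 1.092e+09 = 7.704e-09 m³/m.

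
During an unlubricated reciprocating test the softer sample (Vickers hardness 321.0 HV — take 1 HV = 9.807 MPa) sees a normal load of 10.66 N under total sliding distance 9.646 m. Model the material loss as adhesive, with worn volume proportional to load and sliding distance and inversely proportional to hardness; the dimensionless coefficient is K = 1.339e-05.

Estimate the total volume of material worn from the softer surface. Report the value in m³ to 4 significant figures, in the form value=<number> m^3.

value=4.374e-13 m^3

Intermediates appear rounded, and all working math runs at full precision — a single final rounding to four significant digits.
Hardness H = 321.0 HV × 9.807 MPa/HV = 3148 MPa = 3.148e+09 Pa.
SI base units throughout: W = 10.66 N, H = 3.148e+09 Pa, K = 1.339e-05.
Archard relation: V = K·W·L/H = 1.339e-05 · 10.66 · 9.646 / 3.148e+09 = 4.374e-13 m³.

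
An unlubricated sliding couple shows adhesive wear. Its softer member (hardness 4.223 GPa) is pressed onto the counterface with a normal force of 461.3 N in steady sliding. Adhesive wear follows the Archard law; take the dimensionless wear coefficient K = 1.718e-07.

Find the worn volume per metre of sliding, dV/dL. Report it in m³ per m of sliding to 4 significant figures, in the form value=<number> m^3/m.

value=1.877e-14 m^3/m

The algebra keeps exact precision — the intermediates are shown rounded. Rounded once at the end to four significant digits.
Convert: Hardness H = 4.223 GPa = 4.223e+09 Pa.
Collected in SI base units: W = 461.3 N, H = 4.223e+09 Pa, K = 1.718e-07.
The wear rate dV/dL = K·W/H — distance-free: 1.718e-07 · 461.3 / 4.223e+09 = 1.877e-14 m³/m.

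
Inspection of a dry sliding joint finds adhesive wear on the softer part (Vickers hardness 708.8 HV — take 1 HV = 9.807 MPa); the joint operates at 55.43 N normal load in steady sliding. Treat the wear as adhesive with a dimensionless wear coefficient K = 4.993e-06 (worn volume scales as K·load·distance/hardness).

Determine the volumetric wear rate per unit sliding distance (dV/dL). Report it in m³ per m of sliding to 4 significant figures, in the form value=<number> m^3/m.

All working math keeps full precision — the intermediates are printed rounded — rounded once at the end, at 4 significant figures.
Convert: Hardness H = 708.8 HV × 9.807 MPa/HV = 6951 MPa = 6.951e+09 Pa.
Collected in SI base units: W = 55.43 N, H = 6.951e+09 Pa, K = 4.993e-06.
Rate of wear dV/dL = K·W/H, per unit distance: 4.993e-06 · 55.43 / 6.951e+09 = 3.981e-14 m³/m.

value=3.981e-14 m^3/m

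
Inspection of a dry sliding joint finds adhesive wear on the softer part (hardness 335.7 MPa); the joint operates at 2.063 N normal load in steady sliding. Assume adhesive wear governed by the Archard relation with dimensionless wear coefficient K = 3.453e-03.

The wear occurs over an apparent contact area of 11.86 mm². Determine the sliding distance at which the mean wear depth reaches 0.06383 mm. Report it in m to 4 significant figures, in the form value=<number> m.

All working math holds exact precision, and shown intermediates are rounded — rounded once at the end, at four significant figures.
Convert: Hardness H = 335.7 MPa = 3.357e+08 Pa.
Convert: Contact area A = 11.86 mm² = 1.186e-05 m².
Convert: Depth limit h_lim = 0.06383 mm = 6.383e-05 m.
SI base units throughout: W = 2.063 N, H = 3.357e+08 Pa, K = 3.453e-03.
Volume at the limit: V_lim = h_lim·A = 6.383e-05 · 1.186e-05 = 7.570e-10 m³.
Life L = V_lim·H/(K·W) = 7.570e-10 · 3.357e+08 / (3.453e-03 · 2.063) = 35.68 m.

value=35.68 m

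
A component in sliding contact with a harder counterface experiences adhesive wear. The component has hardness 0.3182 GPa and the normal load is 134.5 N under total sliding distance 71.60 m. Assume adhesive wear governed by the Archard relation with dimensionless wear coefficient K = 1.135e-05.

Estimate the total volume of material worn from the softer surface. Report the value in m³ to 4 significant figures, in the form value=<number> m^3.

value=3.435e-10 m^3

The computation holds exact precision — quoted intermediates are rounded, and rounded once at the end to 4 significant figures.
Hardness H = 0.3182 GPa = 3.182e+08 Pa.
In SI base units: W = 134.5 N, H = 3.182e+08 Pa, K = 1.135e-05.
Volume removed: V = K·W·L/H = 1.135e-05 · 134.5 · 71.60 / 3.182e+08 = 3.435e-10 m³.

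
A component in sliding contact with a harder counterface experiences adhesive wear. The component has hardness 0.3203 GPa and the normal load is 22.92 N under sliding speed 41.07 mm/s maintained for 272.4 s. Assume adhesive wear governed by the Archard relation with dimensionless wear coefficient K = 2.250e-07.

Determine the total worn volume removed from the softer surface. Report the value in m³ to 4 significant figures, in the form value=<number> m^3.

The intermediates appear rounded — all arithmetic carries full precision; rounded just once to four significant figures.
Sliding speed v = 41.07 mm/s = 0.04107 m/s. Distance L = v·t = 0.04107 m/s × 272.4 s = 11.19 m.
Hardness H = 0.3203 GPa = 3.203e+08 Pa.
Expressed in SI base units: W = 22.92 N, H = 3.203e+08 Pa, K = 2.250e-07.
The Archard volume V = K·W·L/H = 2.250e-07 · 22.92 · 11.19 / 3.203e+08 = 1.801e-13 m³.

value=1.801e-13 m^3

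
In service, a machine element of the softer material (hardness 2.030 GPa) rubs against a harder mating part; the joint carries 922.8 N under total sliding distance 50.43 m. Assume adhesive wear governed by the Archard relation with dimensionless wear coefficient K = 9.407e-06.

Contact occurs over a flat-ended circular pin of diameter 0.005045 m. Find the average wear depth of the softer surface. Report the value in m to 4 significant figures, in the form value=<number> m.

value=1.079e-05 m

Intermediates appear rounded — the algebra maintains exact precision; a lone final rounding to four significant digits.
Convert: Hardness H = 2.030 GPa = 2.030e+09 Pa.
Convert: Contact area A = π·d²/4 = π·(0.005045 m)²/4 = 1.999e-05 m².
As SI base values: W = 922.8 N, H = 2.030e+09 Pa, K = 9.407e-06.
The Archard volume V = K·W·L/H = 9.407e-06 · 922.8 · 50.43 / 2.030e+09 = 2.157e-10 m³.
Mean wear depth h = V/A = 2.157e-10 / 1.999e-05 = 1.079e-05 m.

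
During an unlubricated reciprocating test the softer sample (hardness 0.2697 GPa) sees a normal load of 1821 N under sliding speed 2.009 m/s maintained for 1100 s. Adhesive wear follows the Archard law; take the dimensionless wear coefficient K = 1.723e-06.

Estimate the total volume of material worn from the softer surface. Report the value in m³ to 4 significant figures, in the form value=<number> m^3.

Shown intermediates are rounded — all working math runs at exact precision; rounded once at the end to four significant figures.
Convert: Distance L = v·t = 2.009 m/s × 1100 s = 2210 m.
Convert: Hardness H = 0.2697 GPa = 2.697e+08 Pa.
Restated in SI base units: W = 1821 N, H = 2.697e+08 Pa, K = 1.723e-06.
Archard relation: V = K·W·L/H = 1.723e-06 · 1821 · 2210 / 2.697e+08 = 2.571e-08 m³.

value=2.571e-08 m^3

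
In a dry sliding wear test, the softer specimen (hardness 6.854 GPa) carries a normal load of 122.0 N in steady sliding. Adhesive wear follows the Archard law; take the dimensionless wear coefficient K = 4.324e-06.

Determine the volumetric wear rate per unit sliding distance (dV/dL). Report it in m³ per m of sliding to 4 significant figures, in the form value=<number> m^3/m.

Intermediates are shown rounded. The algebra maintains full precision; rounded once at the end to 4 significant digits.
Hardness H = 6.854 GPa = 6.854e+09 Pa.
SI base units throughout: W = 122.0 N, H = 6.854e+09 Pa, K = 4.324e-06.
The wear rate dV/dL = K·W/H: 4.324e-06 · 122.0 / 6.854e+09 = 7.697e-14 m³/m.

value=7.697e-14 m^3/m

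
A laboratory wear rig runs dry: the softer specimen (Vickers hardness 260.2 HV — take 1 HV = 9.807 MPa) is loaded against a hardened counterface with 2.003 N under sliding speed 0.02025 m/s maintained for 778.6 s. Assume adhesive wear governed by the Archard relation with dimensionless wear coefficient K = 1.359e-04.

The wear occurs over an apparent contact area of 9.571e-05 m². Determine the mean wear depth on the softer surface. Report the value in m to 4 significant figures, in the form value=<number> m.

value=1.757e-08 m

Intermediate values appear rounded; every step keeps exact precision. Rounded once at the end, at 4 significant figures.
Total distance L = v·t = 0.02025 m/s × 778.6 s = 15.77 m.
Hardness H = 260.2 HV × 9.807 MPa/HV = 2552 MPa = 2.552e+09 Pa.
As SI base values: W = 2.003 N, H = 2.552e+09 Pa, K = 1.359e-04.
Worn volume V = K·W·L/H = 1.359e-04 · 2.003 · 15.77 / 2.552e+09 = 1.682e-12 m³.
Wear depth h = V/A = 1.682e-12 / 9.571e-05 = 1.757e-08 m.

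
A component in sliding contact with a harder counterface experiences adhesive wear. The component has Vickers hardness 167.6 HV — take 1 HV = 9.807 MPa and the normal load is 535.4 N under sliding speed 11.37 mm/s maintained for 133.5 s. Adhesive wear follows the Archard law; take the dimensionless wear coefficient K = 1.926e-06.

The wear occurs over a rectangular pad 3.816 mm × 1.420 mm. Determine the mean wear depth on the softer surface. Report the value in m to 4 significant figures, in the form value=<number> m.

All arithmetic keeps exact precision, and the intermediates appear rounded. Rounded once at the end to 4 significant digits.
Sliding speed v = 11.37 mm/s = 0.01137 m/s. Distance covered L = v·t = 0.01137 m/s × 133.5 s = 1.518 m.
Hardness H = 167.6 HV × 9.807 MPa/HV = 1644 MPa = 1.644e+09 Pa.
Pad sides 3.816 mm × 1.420 mm = 0.003816 m × 0.001420 m. Contact area A = 0.003816 m × 0.001420 m = 5.419e-06 m².
In SI base units, W = 535.4 N, H = 1.644e+09 Pa, K = 1.926e-06.
Volume removed: V = K·W·L/H = 1.926e-06 · 535.4 · 1.518 / 1.644e+09 = 9.523e-13 m³.
Wear depth h = V/A = 9.523e-13 / 5.419e-06 = 1.757e-07 m.

value=1.757e-07 m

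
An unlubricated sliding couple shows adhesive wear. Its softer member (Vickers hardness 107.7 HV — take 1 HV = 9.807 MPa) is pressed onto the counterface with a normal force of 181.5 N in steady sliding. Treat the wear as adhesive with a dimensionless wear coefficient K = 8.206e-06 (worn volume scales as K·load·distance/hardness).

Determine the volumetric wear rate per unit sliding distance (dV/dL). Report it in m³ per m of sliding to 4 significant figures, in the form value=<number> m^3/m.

value=1.410e-12 m^3/m

The intermediates are printed rounded, and the computation carries exact precision — a lone final rounding to four significant figures.
Hardness H = 107.7 HV × 9.807 MPa/HV = 1056 MPa = 1.056e+09 Pa.
Working in SI base units: W = 181.5 N, H = 1.056e+09 Pa, K = 8.206e-06.
Volumetric rate dV/dL = K·W/H (independent of L): 8.206e-06 · 181.5 / 1.056e+09 = 1.410e-12 m³/m.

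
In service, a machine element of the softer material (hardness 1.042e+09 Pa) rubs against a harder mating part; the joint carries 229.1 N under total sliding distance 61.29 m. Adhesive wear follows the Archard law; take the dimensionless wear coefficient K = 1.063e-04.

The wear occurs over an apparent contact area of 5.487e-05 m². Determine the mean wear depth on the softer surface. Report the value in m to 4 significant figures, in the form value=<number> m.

Every step maintains full float precision. Intermediates are printed rounded — rounded just once, at 4 significant digits.
In SI base units: W = 229.1 N, H = 1.042e+09 Pa, K = 1.063e-04.
Wear volume V = K·W·L/H = 1.063e-04 · 229.1 · 61.29 / 1.042e+09 = 1.432e-09 m³.
Mean depth h = V/A = 1.432e-09 / 5.487e-05 = 2.611e-05 m.

value=2.611e-05 m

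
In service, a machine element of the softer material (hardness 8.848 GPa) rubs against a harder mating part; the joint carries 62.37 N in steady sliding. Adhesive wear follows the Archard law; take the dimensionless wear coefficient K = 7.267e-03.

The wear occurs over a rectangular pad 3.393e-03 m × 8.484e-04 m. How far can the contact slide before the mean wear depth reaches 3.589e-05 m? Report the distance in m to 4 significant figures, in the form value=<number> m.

value=2.017 m

Every step holds full float precision. Intermediates are printed rounded. Rounded once at the end to 4 significant digits.
Convert: Hardness H = 8.848 GPa = 8.848e+09 Pa.
Convert: Contact area A = 3.393e-03 m × 8.484e-04 m = 2.879e-06 m².
Collected in SI base units: W = 62.37 N, H = 8.848e+09 Pa, K = 7.267e-03.
At the depth limit, V_lim = h_lim·A = 3.589e-05 · 2.879e-06 = 1.033e-10 m³.
Thus life L = V_lim·H/(K·W) = 1.033e-10 · 8.848e+09 / (7.267e-03 · 62.37) = 2.017 m.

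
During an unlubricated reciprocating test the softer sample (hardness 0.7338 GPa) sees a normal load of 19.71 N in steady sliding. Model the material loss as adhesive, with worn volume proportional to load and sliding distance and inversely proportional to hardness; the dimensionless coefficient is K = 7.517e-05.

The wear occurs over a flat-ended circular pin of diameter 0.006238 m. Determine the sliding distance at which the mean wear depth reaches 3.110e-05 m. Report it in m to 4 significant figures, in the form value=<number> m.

Each operation holds full float precision; intermediate values are shown rounded. Rounded once at the end, at four significant figures.
Hardness H = 0.7338 GPa = 7.338e+08 Pa.
Contact area A = π·d²/4 = π·(0.006238 m)²/4 = 3.056e-05 m².
SI base units throughout: W = 19.71 N, H = 7.338e+08 Pa, K = 7.517e-05.
Volume at the limit: V_lim = h_lim·A = 3.110e-05 · 3.056e-05 = 9.505e-10 m³.
Life L = V_lim·H/(K·W) = 9.505e-10 · 7.338e+08 / (7.517e-05 · 19.71) = 470.7 m.

value=470.7 m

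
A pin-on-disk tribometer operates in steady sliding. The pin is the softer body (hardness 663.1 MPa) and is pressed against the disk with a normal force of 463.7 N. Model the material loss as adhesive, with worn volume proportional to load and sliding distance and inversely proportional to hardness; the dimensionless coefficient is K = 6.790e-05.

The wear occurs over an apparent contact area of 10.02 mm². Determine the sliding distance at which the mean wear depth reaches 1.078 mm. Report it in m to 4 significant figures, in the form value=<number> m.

Shown intermediates are rounded — each operation runs at full precision; one last rounding to 4 significant figures.
Hardness H = 663.1 MPa = 6.631e+08 Pa.
Contact area A = 10.02 mm² = 1.002e-05 m².
Depth limit h_lim = 1.078 mm = 0.001078 m.
Working in SI base units: W = 463.7 N, H = 6.631e+08 Pa, K = 6.790e-05.
Volume at the limit: V_lim = h_lim·A = 0.001078 · 1.002e-05 = 1.080e-08 m³.
So the life L = V_lim·H/(K·W) = 1.080e-08 · 6.631e+08 / (6.790e-05 · 463.7) = 227.5 m.

value=227.5 m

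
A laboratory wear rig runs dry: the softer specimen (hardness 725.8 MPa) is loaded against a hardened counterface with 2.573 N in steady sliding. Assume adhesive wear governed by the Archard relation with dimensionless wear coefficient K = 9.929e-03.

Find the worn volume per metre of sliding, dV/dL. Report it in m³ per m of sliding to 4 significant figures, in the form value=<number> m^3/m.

Intermediate values are displayed rounded; all arithmetic runs at exact precision. Rounded just once to 4 significant figures.
Hardness H = 725.8 MPa = 7.258e+08 Pa.
Restated in SI base units: W = 2.573 N, H = 7.258e+08 Pa, K = 9.929e-03.
Volumetric rate dV/dL = K·W/H — distance-free: 9.929e-03 · 2.573 / 7.258e+08 = 3.520e-11 m³/m.

value=3.520e-11 m^3/m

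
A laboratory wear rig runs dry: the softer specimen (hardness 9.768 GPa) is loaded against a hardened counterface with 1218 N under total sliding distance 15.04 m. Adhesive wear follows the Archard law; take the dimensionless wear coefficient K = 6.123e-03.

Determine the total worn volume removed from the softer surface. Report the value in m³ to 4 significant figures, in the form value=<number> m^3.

value=1.148e-08 m^3

All arithmetic carries full float precision — shown intermediates are rounded. Rounded just once: 4 significant figures.
Hardness H = 9.768 GPa = 9.768e+09 Pa.
Working in SI base units: W = 1218 N, H = 9.768e+09 Pa, K = 6.123e-03.
Volume removed: V = K·W·L/H = 6.123e-03 · 1218 · 15.04 / 9.768e+09 = 1.148e-08 m³.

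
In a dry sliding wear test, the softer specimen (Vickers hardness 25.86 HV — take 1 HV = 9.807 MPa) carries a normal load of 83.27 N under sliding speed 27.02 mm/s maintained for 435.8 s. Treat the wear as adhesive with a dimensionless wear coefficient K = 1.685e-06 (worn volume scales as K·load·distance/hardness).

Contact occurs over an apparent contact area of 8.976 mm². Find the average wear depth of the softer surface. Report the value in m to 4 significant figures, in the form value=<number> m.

value=7.258e-07 m

Intermediates appear rounded — the computation carries full float precision — rounded once at the end: 4 significant digits.
Sliding speed v = 27.02 mm/s = 0.02702 m/s. Distance L = v·t = 0.02702 m/s × 435.8 s = 11.78 m.
Hardness H = 25.86 HV × 9.807 MPa/HV = 253.6 MPa = 2.536e+08 Pa.
Contact area A = 8.976 mm² = 8.976e-06 m².
Working in SI base units: W = 83.27 N, H = 2.536e+08 Pa, K = 1.685e-06.
By Archard's law, V = K·W·L/H = 1.685e-06 · 83.27 · 11.78 / 2.536e+08 = 6.515e-12 m³.
Depth of wear h = V/A = 6.515e-12 / 8.976e-06 = 7.258e-07 m.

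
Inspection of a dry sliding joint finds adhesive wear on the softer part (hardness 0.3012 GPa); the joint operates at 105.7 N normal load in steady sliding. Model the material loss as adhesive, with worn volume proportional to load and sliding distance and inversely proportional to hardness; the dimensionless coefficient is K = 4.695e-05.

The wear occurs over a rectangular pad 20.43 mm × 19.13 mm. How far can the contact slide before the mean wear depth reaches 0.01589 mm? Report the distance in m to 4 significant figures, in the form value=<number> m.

The computation keeps exact precision; shown intermediates are rounded — rounded just once, at 4 significant digits.
Convert: Hardness H = 0.3012 GPa = 3.012e+08 Pa.
Convert: Pad sides 20.43 mm × 19.13 mm = 0.02043 m × 0.01913 m. Contact area A = 0.02043 m × 0.01913 m = 3.908e-04 m².
Convert: Depth limit h_lim = 0.01589 mm = 1.589e-05 m.
In SI base units: W = 105.7 N, H = 3.012e+08 Pa, K = 4.695e-05.
Limit volume V_lim = h_lim·A = 1.589e-05 · 3.908e-04 = 6.210e-09 m³.
Life L = V_lim·H/(K·W) = 6.210e-09 · 3.012e+08 / (4.695e-05 · 105.7) = 376.9 m.

value=376.9 m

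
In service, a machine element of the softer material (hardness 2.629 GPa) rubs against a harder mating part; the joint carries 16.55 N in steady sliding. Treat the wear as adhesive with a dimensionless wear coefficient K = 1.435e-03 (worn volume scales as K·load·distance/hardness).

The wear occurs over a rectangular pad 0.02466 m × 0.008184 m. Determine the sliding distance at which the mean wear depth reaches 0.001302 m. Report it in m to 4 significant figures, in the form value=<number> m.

value=2.909e+04 m

The computation holds full precision — intermediate values are displayed rounded. Rounded once at the end: 4 significant figures.
Convert: Hardness H = 2.629 GPa = 2.629e+09 Pa.
Convert: Contact area A = 0.02466 m × 0.008184 m = 2.018e-04 m².
Collected in SI base units: W = 16.55 N, H = 2.629e+09 Pa, K = 1.435e-03.
Permissible volume V_lim = h_lim·A = 0.001302 · 2.018e-04 = 2.628e-07 m³.
So the life L = V_lim·H/(K·W) = 2.628e-07 · 2.629e+09 / (1.435e-03 · 16.55) = 2.909e+04 m.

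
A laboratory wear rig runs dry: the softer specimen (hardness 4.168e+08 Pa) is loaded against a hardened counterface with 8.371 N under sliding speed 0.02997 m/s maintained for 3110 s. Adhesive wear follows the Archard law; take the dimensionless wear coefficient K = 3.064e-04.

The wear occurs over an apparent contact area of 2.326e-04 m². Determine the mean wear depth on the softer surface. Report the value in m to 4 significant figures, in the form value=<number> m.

The computation holds full float precision, and printed values are rounded — a single final rounding: four significant figures.
Distance L = v·t = 0.02997 m/s × 3110 s = 93.21 m.
In SI base units: W = 8.371 N, H = 4.168e+08 Pa, K = 3.064e-04.
Worn volume V = K·W·L/H = 3.064e-04 · 8.371 · 93.21 / 4.168e+08 = 5.736e-10 m³.
Average depth h = V/A = 5.736e-10 / 2.326e-04 = 2.466e-06 m.

value=2.466e-06 m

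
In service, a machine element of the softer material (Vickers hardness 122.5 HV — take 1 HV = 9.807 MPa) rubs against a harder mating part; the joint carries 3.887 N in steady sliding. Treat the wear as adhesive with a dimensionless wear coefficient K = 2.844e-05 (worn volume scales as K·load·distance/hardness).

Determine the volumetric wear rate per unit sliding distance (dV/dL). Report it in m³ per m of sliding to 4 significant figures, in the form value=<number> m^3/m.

value=9.202e-14 m^3/m

Intermediate values are printed rounded. The algebra maintains full float precision — one final rounding, at 4 significant digits.
Hardness H = 122.5 HV × 9.807 MPa/HV = 1201 MPa = 1.201e+09 Pa.
In SI base units: W = 3.887 N, H = 1.201e+09 Pa, K = 2.844e-05.
Rate of wear dV/dL = K·W/H (independent of L): 2.844e-05 · 3.887 / 1.201e+09 = 9.202e-14 m³/m.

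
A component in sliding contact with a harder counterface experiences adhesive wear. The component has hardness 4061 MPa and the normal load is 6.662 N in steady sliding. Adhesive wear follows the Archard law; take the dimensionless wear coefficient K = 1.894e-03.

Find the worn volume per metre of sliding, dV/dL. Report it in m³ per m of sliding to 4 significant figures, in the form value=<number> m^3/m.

value=3.107e-12 m^3/m

The algebra maintains exact precision — the intermediates are printed rounded, and a lone final rounding, at four significant digits.
Hardness H = 4061 MPa = 4.061e+09 Pa.
Collected in SI base units: W = 6.662 N, H = 4.061e+09 Pa, K = 1.894e-03.
Sliding wear rate dV/dL = K·W/H, so: 1.894e-03 · 6.662 / 4.061e+09 = 3.107e-12 m³/m.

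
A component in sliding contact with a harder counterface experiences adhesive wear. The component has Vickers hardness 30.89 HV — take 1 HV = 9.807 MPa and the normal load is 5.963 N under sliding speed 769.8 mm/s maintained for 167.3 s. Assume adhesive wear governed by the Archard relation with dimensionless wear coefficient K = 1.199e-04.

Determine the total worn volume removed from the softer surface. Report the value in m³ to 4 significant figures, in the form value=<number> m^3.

value=3.040e-10 m^3

Intermediates appear rounded, and all arithmetic keeps exact precision, and rounded just once, at 4 significant figures.
Convert: Sliding speed v = 769.8 mm/s = 0.7698 m/s. Distance covered L = v·t = 0.7698 m/s × 167.3 s = 128.8 m.
Convert: Hardness H = 30.89 HV × 9.807 MPa/HV = 302.9 MPa = 3.029e+08 Pa.
As SI base values: W = 5.963 N, H = 3.029e+08 Pa, K = 1.199e-04.
Worn volume V = K·W·L/H = 1.199e-04 · 5.963 · 128.8 / 3.029e+08 = 3.040e-10 m³.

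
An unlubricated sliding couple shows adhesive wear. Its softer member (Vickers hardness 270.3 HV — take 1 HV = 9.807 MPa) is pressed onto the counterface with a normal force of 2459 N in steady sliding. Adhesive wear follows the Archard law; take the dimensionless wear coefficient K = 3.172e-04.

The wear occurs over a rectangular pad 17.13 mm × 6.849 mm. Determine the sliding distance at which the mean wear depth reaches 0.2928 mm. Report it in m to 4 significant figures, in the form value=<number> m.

All arithmetic keeps full precision — the intermediates are shown rounded — a single final rounding to four significant figures.
Hardness H = 270.3 HV × 9.807 MPa/HV = 2651 MPa = 2.651e+09 Pa.
Pad sides 17.13 mm × 6.849 mm = 0.01713 m × 0.006849 m. Contact area A = 0.01713 m × 0.006849 m = 1.173e-04 m².
Depth limit h_lim = 0.2928 mm = 2.928e-04 m.
As SI base values: W = 2459 N, H = 2.651e+09 Pa, K = 3.172e-04.
Allowed volume V_lim = h_lim·A = 2.928e-04 · 1.173e-04 = 3.435e-08 m³.
Thus life L = V_lim·H/(K·W) = 3.435e-08 · 2.651e+09 / (3.172e-04 · 2459) = 116.7 m.

value=116.7 m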